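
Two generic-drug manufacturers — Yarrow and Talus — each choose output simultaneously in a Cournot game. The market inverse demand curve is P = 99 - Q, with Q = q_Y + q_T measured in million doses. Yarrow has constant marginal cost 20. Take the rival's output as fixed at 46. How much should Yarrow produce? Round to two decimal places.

16.50

With the rival's output fixed at 46, Yarrow's profit is π_Y = (99 - 46 - q_Y)q_Y - (20q_Y) = (53 - q_Y)q_Y - (20q_Y).
∂π_Y/∂q_Y = 33 - 2q_Y = 0, so q_Y = 33/2.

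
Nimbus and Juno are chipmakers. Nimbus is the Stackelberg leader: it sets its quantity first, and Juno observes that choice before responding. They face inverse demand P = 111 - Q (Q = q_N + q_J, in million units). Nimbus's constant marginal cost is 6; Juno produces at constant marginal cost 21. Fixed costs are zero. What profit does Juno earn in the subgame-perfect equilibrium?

225

Solve by backward induction. Given q_N, the follower Juno maximises π_J = (111 - q_N - q_J)q_J - 21q_J.
∂π_J/∂q_J = 90 - q_N - 2q_J = 0 gives the reaction function q_J = (90 - q_N)/2.
Nimbus substitutes q_J(q_N) into its own profit: π_N = q_N(111 - q_N - (90 - q_N)/2) - 6q_N = (66 - (1/2)q_N)q_N - 6q_N.
Leader FOC: 60 - q_N = 0, so q_N = 60.
Then q_J = (90 - 60)/2 = 15.
Price P = 111 - 75 = 36.
Juno's profit: (36 - 21)·15 = 225.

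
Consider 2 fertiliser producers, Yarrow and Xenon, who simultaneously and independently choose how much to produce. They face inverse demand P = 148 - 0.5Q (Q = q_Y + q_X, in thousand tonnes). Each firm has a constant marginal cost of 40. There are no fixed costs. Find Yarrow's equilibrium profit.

2592

A representative firm's profit is π_i = q_i(148 - 0.5Q) - 40q_i.
Setting ∂π_i/∂q_i = 0 with rivals' quantities fixed: 108 - q_i - (1/2)q_j = 0.
By symmetry each firm produces the same amount; substituting q_j = q_i yields q_i = 108/(3/2) = 72.
Price P = 148 - (1/2)·144 = 76.
Yarrow's profit: (76 - 40)·72 = 2592.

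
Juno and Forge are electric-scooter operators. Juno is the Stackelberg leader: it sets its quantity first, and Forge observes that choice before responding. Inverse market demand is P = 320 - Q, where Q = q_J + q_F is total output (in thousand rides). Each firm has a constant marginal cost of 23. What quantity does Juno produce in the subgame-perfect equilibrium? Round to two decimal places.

Solve by backward induction. Given q_J, the follower Forge maximises π_F = (320 - q_J - q_F)q_F - 23q_F.
Setting the follower's marginal profit to zero, 297 - q_J - 2q_F = 0, i.e. q_F = (297 - q_J)/2.
The leader anticipates this reaction. Substituting into P = 320 - Q gives P = 343/2 - (1/2)q_J, so π_J = (343/2 - (1/2)q_J)q_J - 23q_J.
Leader FOC: 297/2 - q_J = 0, so q_J = 297/2.
Then q_F = (297 - 297/2)/2 = 297/4.

148.50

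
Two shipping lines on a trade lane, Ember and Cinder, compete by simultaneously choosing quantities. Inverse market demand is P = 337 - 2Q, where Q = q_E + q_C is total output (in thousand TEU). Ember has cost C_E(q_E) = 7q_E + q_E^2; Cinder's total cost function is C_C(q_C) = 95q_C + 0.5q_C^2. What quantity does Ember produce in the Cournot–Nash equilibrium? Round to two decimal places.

Ember's profit: π_E = (337 - 2Q)q_E - (7q_E + q_E²). Setting ∂π_E/∂q_E = 0: 330 - 6q_E - 2(q_C) = 0.
Cinder's first-order condition: 242 - 5q_C - 2(q_E) = 0.
Rearranging gives the reaction functions q_E = (330 - 2q_C)/6 and q_C = (242 - 2q_E)/5.
Substituting one into the other gives q_E = 583/13 and q_C = 396/13.

44.85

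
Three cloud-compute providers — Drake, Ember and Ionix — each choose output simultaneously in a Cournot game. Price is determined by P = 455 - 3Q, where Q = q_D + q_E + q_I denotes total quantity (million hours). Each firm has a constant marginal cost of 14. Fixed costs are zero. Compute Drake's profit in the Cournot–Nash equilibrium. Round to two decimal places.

Each firm earns π_i = (455 - 3Q)q_i - 14q_i.
Setting ∂π_i/∂q_i = 0 with rivals' quantities fixed: 441 - 6q_i - 3·Σ_{j≠i} q_j = 0.
With identical firms every q_j equals q_i, so Σ_{j≠i} q_j = 2q_i and 441 = 12q_i, giving q_i = 147/4.
Price P = 455 - 3·(441/4) = 497/4.
Drake's profit: (497/4 - 14)·(147/4) = 4051.6875.

4051.69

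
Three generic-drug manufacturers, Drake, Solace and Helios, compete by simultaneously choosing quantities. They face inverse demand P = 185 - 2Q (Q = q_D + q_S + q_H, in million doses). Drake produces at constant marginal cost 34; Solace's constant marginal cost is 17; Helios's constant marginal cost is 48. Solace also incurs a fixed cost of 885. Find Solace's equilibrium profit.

573

Drake's profit: π_D = (185 - 2Q)q_D - (34q_D). Setting ∂π_D/∂q_D = 0: 151 - 4q_D - 2(q_S + q_H) = 0.
Solace's first-order condition: 168 - 4q_S - 2(q_D + q_H) = 0.
Helios's profit: π_H = (185 - 2Q)q_H - (48q_H). Setting ∂π_H/∂q_H = 0: 137 - 4q_H - 2(q_D + q_S) = 0.
Adding the 3 first-order conditions: 456 − 8Q = 0, so Q = 57.
Back-substituting: q_D = (151 − 114)/2 = 37/2, q_S = (168 − 114)/2 = 27, q_H = (137 − 114)/2 = 23/2.
Price P = 185 - 2·57 = 71.
Solace's profit: (71 - 17)·27 - 885 = 573.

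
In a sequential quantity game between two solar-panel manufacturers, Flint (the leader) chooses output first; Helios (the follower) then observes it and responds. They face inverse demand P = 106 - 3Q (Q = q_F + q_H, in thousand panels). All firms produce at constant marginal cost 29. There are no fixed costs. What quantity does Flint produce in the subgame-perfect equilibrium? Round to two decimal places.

12.83

The follower Helios best-responds to any q_F: π_H = (106 - 3Q)q_H - 29q_H.
Follower FOC: 77 - 3q_F - 6q_H = 0, so q_H(q_F) = (77 - 3q_F)/6.
The leader anticipates this reaction. Substituting into P = 106 - 3Q gives P = 135/2 - (3/2)q_F, so π_F = (135/2 - (3/2)q_F)q_F - 29q_F.
The leader's first-order condition 77/2 - 3q_F = 0 yields q_F = 77/6.
Then q_H = (77 - 3·(77/6))/6 = 77/12.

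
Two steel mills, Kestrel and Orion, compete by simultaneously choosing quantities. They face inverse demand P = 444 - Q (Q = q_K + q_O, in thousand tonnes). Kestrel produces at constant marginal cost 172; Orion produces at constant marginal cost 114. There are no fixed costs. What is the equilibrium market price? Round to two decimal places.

Kestrel's profit: π_K = (444 - Q)q_K - (172q_K). Setting ∂π_K/∂q_K = 0: 272 - 2q_K - (q_O) = 0.
Orion's first-order condition: 330 - 2q_O - (q_K) = 0.
So q_K = (272 - q_O)/2 and q_O = (330 - q_K)/2.
Substituting one into the other gives q_K = 214/3 and q_O = 388/3.
Total output Q = 602/3, so price P = 444 - 602/3 = 730/3.

243.33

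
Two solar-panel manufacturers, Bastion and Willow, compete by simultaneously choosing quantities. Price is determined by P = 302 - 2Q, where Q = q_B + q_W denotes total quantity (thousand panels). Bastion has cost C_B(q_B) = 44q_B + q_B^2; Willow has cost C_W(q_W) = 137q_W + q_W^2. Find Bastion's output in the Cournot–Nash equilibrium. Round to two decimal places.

Bastion's profit: π_B = (302 - 2Q)q_B - (44q_B + q_B²). Setting ∂π_B/∂q_B = 0: 258 - 6q_B - 2(q_W) = 0.
Willow's first-order condition: 165 - 6q_W - 2(q_B) = 0.
Best responses: q_B = (258 - 2q_W)/6, q_W = (165 - 2q_B)/6.
Substituting one into the other gives q_B = 609/16 and q_W = 237/16.

38.06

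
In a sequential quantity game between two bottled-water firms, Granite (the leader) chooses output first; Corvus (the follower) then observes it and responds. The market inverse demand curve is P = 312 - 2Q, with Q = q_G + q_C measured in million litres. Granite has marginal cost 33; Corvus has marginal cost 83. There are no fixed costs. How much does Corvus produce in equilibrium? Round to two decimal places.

Solve by backward induction. Given q_G, the follower Corvus maximises π_C = (312 - 2q_G - 2q_C)q_C - 83q_C.
∂π_C/∂q_C = 229 - 2q_G - 4q_C = 0 gives the reaction function q_C = (229 - 2q_G)/4.
Granite substitutes q_C(q_G) into its own profit: π_G = q_G(312 - 2q_G - (229 - 2q_G)/2) - 33q_G = (395/2 - q_G)q_G - 33q_G.
Leader FOC: 329/2 - 2q_G = 0, so q_G = 329/4.
Then q_C = (229 - 2·(329/4))/4 = 129/8.

16.13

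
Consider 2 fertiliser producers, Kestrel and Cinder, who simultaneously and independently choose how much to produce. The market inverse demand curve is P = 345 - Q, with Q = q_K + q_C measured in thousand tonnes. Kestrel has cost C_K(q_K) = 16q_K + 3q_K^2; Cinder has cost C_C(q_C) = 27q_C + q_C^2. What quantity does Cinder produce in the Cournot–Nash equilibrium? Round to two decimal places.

71.45

Kestrel's profit: π_K = (345 - Q)q_K - (16q_K + 3q_K²). Setting ∂π_K/∂q_K = 0: 329 - 8q_K - (q_C) = 0.
Cinder's profit: π_C = (345 - Q)q_C - (27q_C + q_C²). Setting ∂π_C/∂q_C = 0: 318 - 4q_C - (q_K) = 0.
Best responses: q_K = (329 - q_C)/8, q_C = (318 - q_K)/4.
Substituting one into the other gives q_K = 998/31 and q_C = 71.4516.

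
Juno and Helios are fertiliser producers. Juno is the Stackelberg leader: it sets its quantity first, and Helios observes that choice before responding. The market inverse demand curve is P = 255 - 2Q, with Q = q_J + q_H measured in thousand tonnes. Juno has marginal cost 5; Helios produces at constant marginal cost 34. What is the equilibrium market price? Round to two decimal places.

Solve by backward induction. Given q_J, the follower Helios maximises π_H = (255 - 2q_J - 2q_H)q_H - 34q_H.
∂π_H/∂q_H = 221 - 2q_J - 4q_H = 0 gives the reaction function q_H = (221 - 2q_J)/4.
The leader anticipates this reaction. Substituting into P = 255 - 2Q gives P = 289/2 - q_J, so π_J = (289/2 - q_J)q_J - 5q_J.
The leader's first-order condition 279/2 - 2q_J = 0 yields q_J = 279/4.
Then q_H = (221 - 2·(279/4))/4 = 163/8.
Total output Q = 721/8, so price P = 255 - 2·(721/8) = 299/4.

74.75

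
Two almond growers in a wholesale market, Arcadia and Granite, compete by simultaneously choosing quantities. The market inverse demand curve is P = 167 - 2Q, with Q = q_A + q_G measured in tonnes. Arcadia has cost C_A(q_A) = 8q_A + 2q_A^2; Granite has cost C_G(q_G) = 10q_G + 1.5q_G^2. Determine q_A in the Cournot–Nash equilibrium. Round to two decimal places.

15.37

Arcadia's profit: π_A = (167 - 2Q)q_A - (8q_A + 2q_A²). Setting ∂π_A/∂q_A = 0: 159 - 8q_A - 2(q_G) = 0.
Granite's first-order condition: 157 - 7q_G - 2(q_A) = 0.
Rearranging gives the reaction functions q_A = (159 - 2q_G)/8 and q_G = (157 - 2q_A)/7.
Substituting one into the other gives q_A = 799/52 and q_G = 469/26.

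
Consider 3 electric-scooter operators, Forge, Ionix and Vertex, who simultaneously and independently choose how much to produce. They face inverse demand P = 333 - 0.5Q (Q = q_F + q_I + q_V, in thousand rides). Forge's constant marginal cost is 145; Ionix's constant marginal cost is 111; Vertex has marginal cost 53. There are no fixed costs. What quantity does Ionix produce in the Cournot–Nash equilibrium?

Forge's profit: π_F = (333 - 0.5Q)q_F - (145q_F). Setting ∂π_F/∂q_F = 0: 188 - q_F - (1/2)(q_I + q_V) = 0.
Ionix's profit: π_I = (333 - 0.5Q)q_I - (111q_I). Setting ∂π_I/∂q_I = 0: 222 - q_I - (1/2)(q_F + q_V) = 0.
Vertex's first-order condition: 280 - q_V - (1/2)(q_F + q_I) = 0.
Summing all 3 equations gives 690 − 2Q = 0, hence Q = 345.
Back-substituting: q_F = (188 − 345/2)/(1/2) = 31, q_I = (222 − 345/2)/(1/2) = 99, q_V = (280 − 345/2)/(1/2) = 215.

99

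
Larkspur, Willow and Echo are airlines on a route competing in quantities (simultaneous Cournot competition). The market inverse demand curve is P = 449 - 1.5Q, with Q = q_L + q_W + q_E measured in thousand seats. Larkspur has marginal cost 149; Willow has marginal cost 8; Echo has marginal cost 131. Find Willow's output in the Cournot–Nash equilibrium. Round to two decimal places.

Larkspur's profit: π_L = (449 - 1.5Q)q_L - (149q_L). Setting ∂π_L/∂q_L = 0: 300 - 3q_L - (3/2)(q_W + q_E) = 0.
Willow's first-order condition: 441 - 3q_W - (3/2)(q_L + q_E) = 0.
Echo's first-order condition: 318 - 3q_E - (3/2)(q_L + q_W) = 0.
Summing all 3 equations gives 1059 − 6Q = 0, hence Q = 353/2.
Back-substituting: q_L = (300 − 1059/4)/(3/2) = 47/2, q_W = (441 − 1059/4)/(3/2) = 235/2, q_E = (318 − 1059/4)/(3/2) = 71/2.

117.50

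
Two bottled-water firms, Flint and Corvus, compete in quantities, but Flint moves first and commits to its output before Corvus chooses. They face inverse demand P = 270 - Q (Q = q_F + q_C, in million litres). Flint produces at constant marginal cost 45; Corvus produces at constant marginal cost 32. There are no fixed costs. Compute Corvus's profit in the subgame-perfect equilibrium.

4356

Solve by backward induction. Given q_F, the follower Corvus maximises π_C = (270 - q_F - q_C)q_C - 32q_C.
∂π_C/∂q_C = 238 - q_F - 2q_C = 0 gives the reaction function q_C = (238 - q_F)/2.
Flint substitutes q_C(q_F) into its own profit: π_F = q_F(270 - q_F - (238 - q_F)/2) - 45q_F = (151 - (1/2)q_F)q_F - 45q_F.
Leader FOC: 106 - q_F = 0, so q_F = 106.
Then q_C = (238 - 106)/2 = 66.
Price P = 270 - 172 = 98.
Corvus's profit: (98 - 32)·66 = 4356.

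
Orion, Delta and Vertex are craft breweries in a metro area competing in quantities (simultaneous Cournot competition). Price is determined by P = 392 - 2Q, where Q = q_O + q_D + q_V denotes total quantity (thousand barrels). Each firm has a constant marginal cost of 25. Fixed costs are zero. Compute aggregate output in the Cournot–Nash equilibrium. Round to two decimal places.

A representative firm's profit is π_i = q_i(392 - 2Q) - 25q_i.
First-order condition (treating rivals' output as given): 367 - 4q_i - 2·Σ_{j≠i} q_j = 0.
With identical firms every q_j equals q_i, so Σ_{j≠i} q_j = 2q_i and 367 = 8q_i, giving q_i = 367/8.
Total output Q = 367/8 + 367/8 + 367/8 = 1101/8.

137.63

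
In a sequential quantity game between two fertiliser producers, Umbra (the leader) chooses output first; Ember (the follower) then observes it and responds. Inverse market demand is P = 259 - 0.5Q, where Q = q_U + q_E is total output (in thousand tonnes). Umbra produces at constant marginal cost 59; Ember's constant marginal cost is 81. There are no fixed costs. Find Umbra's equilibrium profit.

12321

The follower Ember best-responds to any q_U: π_E = (259 - 0.5Q)q_E - 81q_E.
Setting the follower's marginal profit to zero, 178 - (1/2)q_U - q_E = 0, i.e. q_E = (178 - (1/2)q_U).
Umbra substitutes q_E(q_U) into its own profit: π_U = q_U(259 - (1/2)q_U - (178 - (1/2)q_U)/2) - 59q_U = (170 - (1/4)q_U)q_U - 59q_U.
The leader's first-order condition 111 - (1/2)q_U = 0 yields q_U = 222.
Then q_E = (178 - (1/2)·222) = 67.
Price P = 259 - (1/2)·289 = 229/2.
Umbra's profit: (229/2 - 59)·222 = 12321.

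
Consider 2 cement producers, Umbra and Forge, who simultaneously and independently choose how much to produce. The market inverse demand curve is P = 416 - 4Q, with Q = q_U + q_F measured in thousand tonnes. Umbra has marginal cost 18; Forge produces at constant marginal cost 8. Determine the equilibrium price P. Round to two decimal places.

147.33

Umbra's profit: π_U = (416 - 4Q)q_U - (18q_U). Setting ∂π_U/∂q_U = 0: 398 - 8q_U - 4(q_F) = 0.
Forge's first-order condition: 408 - 8q_F - 4(q_U) = 0.
So q_U = (398 - 4q_F)/8 and q_F = (408 - 4q_U)/8.
Solving the pair: q_U = 97/3, q_F = 209/6.
Total output Q = 403/6, so price P = 416 - 4·(403/6) = 442/3.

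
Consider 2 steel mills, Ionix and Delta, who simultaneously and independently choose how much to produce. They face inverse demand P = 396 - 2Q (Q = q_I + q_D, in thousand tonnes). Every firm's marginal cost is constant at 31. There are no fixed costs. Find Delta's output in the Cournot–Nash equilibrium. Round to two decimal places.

60.83

Each firm earns π_i = (396 - 2Q)q_i - 31q_i.
First-order condition (treating rivals' output as given): 365 - 4q_i - 2q_j = 0.
With identical firms every q_j equals q_i, so q_j = q_i and 365 = 6q_i, giving q_i = 365/6.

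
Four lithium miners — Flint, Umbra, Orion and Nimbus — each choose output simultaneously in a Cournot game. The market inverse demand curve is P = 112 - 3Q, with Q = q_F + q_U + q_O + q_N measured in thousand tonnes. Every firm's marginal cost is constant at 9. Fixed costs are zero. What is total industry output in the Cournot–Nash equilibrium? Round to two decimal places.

27.47

A representative firm's profit is π_i = q_i(112 - 3Q) - 9q_i.
First-order condition (treating rivals' output as given): 103 - 6q_i - 3·Σ_{j≠i} q_j = 0.
With identical firms every q_j equals q_i, so Σ_{j≠i} q_j = 3q_i and 103 = 15q_i, giving q_i = 103/15.
Total output Q = 103/15 + 103/15 + 103/15 + 103/15 = 412/15.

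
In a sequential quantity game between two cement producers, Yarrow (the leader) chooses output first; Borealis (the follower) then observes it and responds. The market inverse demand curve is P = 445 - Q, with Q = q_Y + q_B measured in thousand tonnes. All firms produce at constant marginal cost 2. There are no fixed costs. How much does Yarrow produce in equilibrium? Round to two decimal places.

221.50

Solve by backward induction. Given q_Y, the follower Borealis maximises π_B = (445 - q_Y - q_B)q_B - 2q_B.
Follower FOC: 443 - q_Y - 2q_B = 0, so q_B(q_Y) = (443 - q_Y)/2.
The leader anticipates this reaction. Substituting into P = 445 - Q gives P = 447/2 - (1/2)q_Y, so π_Y = (447/2 - (1/2)q_Y)q_Y - 2q_Y.
The leader's first-order condition 443/2 - q_Y = 0 yields q_Y = 443/2.
Then q_B = (443 - 443/2)/2 = 443/4.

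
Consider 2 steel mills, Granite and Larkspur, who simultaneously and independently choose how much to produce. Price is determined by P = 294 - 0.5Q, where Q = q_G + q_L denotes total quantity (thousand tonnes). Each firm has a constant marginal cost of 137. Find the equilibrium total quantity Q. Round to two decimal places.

A representative firm's profit is π_i = q_i(294 - 0.5Q) - 137q_i.
First-order condition (treating rivals' output as given): 157 - q_i - (1/2)q_j = 0.
By symmetry each firm produces the same amount; substituting q_j = q_i yields q_i = 157/(3/2) = 314/3.
Total output Q = 314/3 + 314/3 = 628/3.

209.33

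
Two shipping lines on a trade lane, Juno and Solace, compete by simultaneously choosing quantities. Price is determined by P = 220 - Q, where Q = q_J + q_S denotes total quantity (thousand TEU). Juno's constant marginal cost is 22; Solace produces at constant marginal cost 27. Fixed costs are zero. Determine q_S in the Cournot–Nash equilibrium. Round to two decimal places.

Juno's profit: π_J = (220 - Q)q_J - (22q_J). Setting ∂π_J/∂q_J = 0: 198 - 2q_J - (q_S) = 0.
Solace's profit: π_S = (220 - Q)q_S - (27q_S). Setting ∂π_S/∂q_S = 0: 193 - 2q_S - (q_J) = 0.
Rearranging gives the reaction functions q_J = (198 - q_S)/2 and q_S = (193 - q_J)/2.
Solving the pair: q_J = 203/3, q_S = 188/3.

62.67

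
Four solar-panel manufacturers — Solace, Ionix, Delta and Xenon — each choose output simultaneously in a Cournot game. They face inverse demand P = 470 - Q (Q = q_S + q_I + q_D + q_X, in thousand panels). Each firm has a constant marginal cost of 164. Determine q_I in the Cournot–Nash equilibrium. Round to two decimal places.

61.20

A representative firm's profit is π_i = q_i(470 - Q) - 164q_i.
First-order condition (treating rivals' output as given): 306 - 2q_i - Σ_{j≠i} q_j = 0.
By symmetry each firm produces the same amount; substituting Σ_{j≠i} q_j = 3q_i yields q_i = 306/5.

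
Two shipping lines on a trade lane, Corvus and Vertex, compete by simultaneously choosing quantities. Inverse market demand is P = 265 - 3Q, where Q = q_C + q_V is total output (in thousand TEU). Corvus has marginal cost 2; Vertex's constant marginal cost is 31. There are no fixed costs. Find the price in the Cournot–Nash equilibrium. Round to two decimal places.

99.33

Corvus's profit: π_C = (265 - 3Q)q_C - (2q_C). Setting ∂π_C/∂q_C = 0: 263 - 6q_C - 3(q_V) = 0.
Vertex's profit: π_V = (265 - 3Q)q_V - (31q_V). Setting ∂π_V/∂q_V = 0: 234 - 6q_V - 3(q_C) = 0.
Best responses: q_C = (263 - 3q_V)/6, q_V = (234 - 3q_C)/6.
Substituting one into the other gives q_C = 292/9 and q_V = 205/9.
Total output Q = 497/9, so price P = 265 - 3·(497/9) = 298/3.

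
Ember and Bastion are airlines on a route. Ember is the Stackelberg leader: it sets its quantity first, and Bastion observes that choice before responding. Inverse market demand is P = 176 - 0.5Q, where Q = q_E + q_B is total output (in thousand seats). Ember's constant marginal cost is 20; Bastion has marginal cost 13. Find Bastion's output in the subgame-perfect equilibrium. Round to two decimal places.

Solve by backward induction. Given q_E, the follower Bastion maximises π_B = (176 - (1/2)q_E - (1/2)q_B)q_B - 13q_B.
Setting the follower's marginal profit to zero, 163 - (1/2)q_E - q_B = 0, i.e. q_B = (163 - (1/2)q_E).
The leader anticipates this reaction. Substituting into P = 176 - 0.5Q gives P = 189/2 - (1/4)q_E, so π_E = (189/2 - (1/4)q_E)q_E - 20q_E.
Leader FOC: 149/2 - (1/2)q_E = 0, so q_E = 149.
Then q_B = (163 - (1/2)·149) = 177/2.

88.50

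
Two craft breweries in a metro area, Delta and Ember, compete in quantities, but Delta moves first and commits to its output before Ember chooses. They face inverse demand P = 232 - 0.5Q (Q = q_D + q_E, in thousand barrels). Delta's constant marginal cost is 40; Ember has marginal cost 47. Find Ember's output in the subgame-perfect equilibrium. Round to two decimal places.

85.50

The follower Ember best-responds to any q_D: π_E = (232 - 0.5Q)q_E - 47q_E.
∂π_E/∂q_E = 185 - (1/2)q_D - q_E = 0 gives the reaction function q_E = (185 - (1/2)q_D).
Delta substitutes q_E(q_D) into its own profit: π_D = q_D(232 - (1/2)q_D - (185 - (1/2)q_D)/2) - 40q_D = (279/2 - (1/4)q_D)q_D - 40q_D.
Leader FOC: 199/2 - (1/2)q_D = 0, so q_D = 199.
Then q_E = (185 - (1/2)·199) = 171/2.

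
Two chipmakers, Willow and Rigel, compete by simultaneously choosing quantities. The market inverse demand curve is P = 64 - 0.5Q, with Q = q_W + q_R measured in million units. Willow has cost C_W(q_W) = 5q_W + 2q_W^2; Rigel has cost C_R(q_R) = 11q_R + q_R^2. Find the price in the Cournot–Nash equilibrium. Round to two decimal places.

Willow's profit: π_W = (64 - 0.5Q)q_W - (5q_W + 2q_W²). Setting ∂π_W/∂q_W = 0: 59 - 5q_W - (1/2)(q_R) = 0.
Rigel's profit: π_R = (64 - 0.5Q)q_R - (11q_R + q_R²). Setting ∂π_R/∂q_R = 0: 53 - 3q_R - (1/2)(q_W) = 0.
Best responses: q_W = (59 - (1/2)q_R)/5, q_R = (53 - (1/2)q_W)/3.
Substituting one into the other gives q_W = 602/59 and q_R = 942/59.
Total output Q = 1544/59, so price P = 64 - (1/2)·(1544/59) = 50.9153.

50.92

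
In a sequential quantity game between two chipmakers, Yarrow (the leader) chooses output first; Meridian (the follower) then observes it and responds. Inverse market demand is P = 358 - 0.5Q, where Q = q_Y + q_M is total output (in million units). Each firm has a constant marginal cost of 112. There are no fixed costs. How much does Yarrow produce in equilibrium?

246

The follower Meridian best-responds to any q_Y: π_M = (358 - 0.5Q)q_M - 112q_M.
Follower FOC: 246 - (1/2)q_Y - q_M = 0, so q_M(q_Y) = (246 - (1/2)q_Y).
Yarrow substitutes q_M(q_Y) into its own profit: π_Y = q_Y(358 - (1/2)q_Y - (246 - (1/2)q_Y)/2) - 112q_Y = (235 - (1/4)q_Y)q_Y - 112q_Y.
Leader FOC: 123 - (1/2)q_Y = 0, so q_Y = 246.
Then q_M = (246 - (1/2)·246) = 123.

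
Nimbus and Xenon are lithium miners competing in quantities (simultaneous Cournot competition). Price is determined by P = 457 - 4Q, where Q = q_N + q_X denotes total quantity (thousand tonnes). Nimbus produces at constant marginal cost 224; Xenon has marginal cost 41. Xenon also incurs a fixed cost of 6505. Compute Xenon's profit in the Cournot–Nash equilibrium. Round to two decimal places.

Nimbus's profit: π_N = (457 - 4Q)q_N - (224q_N). Setting ∂π_N/∂q_N = 0: 233 - 8q_N - 4(q_X) = 0.
Xenon's first-order condition: 416 - 8q_X - 4(q_N) = 0.
Rearranging gives the reaction functions q_N = (233 - 4q_X)/8 and q_X = (416 - 4q_N)/8.
Substituting one into the other gives q_N = 25/6 and q_X = 599/12.
Price P = 457 - 4·(649/12) = 722/3.
Xenon's profit: (722/3 - 41)·(599/12) - 6505 = 3461.6944.

3461.69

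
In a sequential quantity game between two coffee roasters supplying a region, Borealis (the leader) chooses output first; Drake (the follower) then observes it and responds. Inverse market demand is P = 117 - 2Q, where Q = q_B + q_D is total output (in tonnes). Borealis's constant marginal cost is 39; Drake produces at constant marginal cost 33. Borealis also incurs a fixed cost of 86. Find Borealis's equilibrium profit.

238

The follower Drake best-responds to any q_B: π_D = (117 - 2Q)q_D - 33q_D.
∂π_D/∂q_D = 84 - 2q_B - 4q_D = 0 gives the reaction function q_D = (84 - 2q_B)/4.
Borealis substitutes q_D(q_B) into its own profit: π_B = q_B(117 - 2q_B - (84 - 2q_B)/2) - 39q_B = (75 - q_B)q_B - 39q_B.
Maximising: ∂π_B/∂q_B = 36 - 2q_B = 0, giving q_B = 18.
Then q_D = (84 - 2·18)/4 = 12.
Price P = 117 - 2·30 = 57.
Borealis's profit: (57 - 39)·18 - 86 = 238.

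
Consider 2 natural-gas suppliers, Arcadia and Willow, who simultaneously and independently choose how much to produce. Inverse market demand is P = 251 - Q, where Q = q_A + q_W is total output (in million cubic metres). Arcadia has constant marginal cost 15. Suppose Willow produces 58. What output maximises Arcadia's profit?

89

With the rival's output fixed at 58, Arcadia's profit is π_A = (251 - 58 - q_A)q_A - (15q_A) = (193 - q_A)q_A - (15q_A).
∂π_A/∂q_A = 178 - 2q_A = 0, so q_A = 89.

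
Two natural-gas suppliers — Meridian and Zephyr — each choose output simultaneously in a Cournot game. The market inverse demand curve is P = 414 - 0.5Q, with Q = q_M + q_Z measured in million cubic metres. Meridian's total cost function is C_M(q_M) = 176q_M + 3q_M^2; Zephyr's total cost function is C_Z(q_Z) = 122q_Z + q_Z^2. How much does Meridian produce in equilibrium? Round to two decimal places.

Meridian's profit: π_M = (414 - 0.5Q)q_M - (176q_M + 3q_M²). Setting ∂π_M/∂q_M = 0: 238 - 7q_M - (1/2)(q_Z) = 0.
Zephyr's profit: π_Z = (414 - 0.5Q)q_Z - (122q_Z + q_Z²). Setting ∂π_Z/∂q_Z = 0: 292 - 3q_Z - (1/2)(q_M) = 0.
So q_M = (238 - (1/2)q_Z)/7 and q_Z = (292 - (1/2)q_M)/3.
Solving the pair: q_M = 27.3735, q_Z = 92.7711.

27.37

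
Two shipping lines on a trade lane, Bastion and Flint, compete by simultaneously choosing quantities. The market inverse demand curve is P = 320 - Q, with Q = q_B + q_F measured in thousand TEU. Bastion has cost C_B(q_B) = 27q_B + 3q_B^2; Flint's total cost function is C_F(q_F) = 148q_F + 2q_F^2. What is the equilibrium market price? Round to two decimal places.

Bastion's profit: π_B = (320 - Q)q_B - (27q_B + 3q_B²). Setting ∂π_B/∂q_B = 0: 293 - 8q_B - (q_F) = 0.
Flint's profit: π_F = (320 - Q)q_F - (148q_F + 2q_F²). Setting ∂π_F/∂q_F = 0: 172 - 6q_F - (q_B) = 0.
Rearranging gives the reaction functions q_B = (293 - q_F)/8 and q_F = (172 - q_B)/6.
Substituting one into the other gives q_B = 1586/47 and q_F = 1083/47.
Total output Q = 56.7872, so price P = 320 - 56.7872 = 263.2128.

263.21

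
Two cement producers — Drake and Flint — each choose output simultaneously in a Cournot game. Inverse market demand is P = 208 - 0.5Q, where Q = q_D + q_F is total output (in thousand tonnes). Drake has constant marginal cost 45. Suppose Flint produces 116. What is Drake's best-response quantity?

105

With the rival's output fixed at 116, Drake's profit is π_D = (208 - (1/2)·116 - (1/2)q_D)q_D - (45q_D) = (150 - (1/2)q_D)q_D - (45q_D).
∂π_D/∂q_D = 105 - q_D = 0, so q_D = 105.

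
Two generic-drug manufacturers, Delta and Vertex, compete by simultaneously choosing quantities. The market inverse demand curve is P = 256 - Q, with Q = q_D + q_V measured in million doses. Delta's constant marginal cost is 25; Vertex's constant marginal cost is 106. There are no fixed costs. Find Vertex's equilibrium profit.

529

Delta's profit: π_D = (256 - Q)q_D - (25q_D). Setting ∂π_D/∂q_D = 0: 231 - 2q_D - (q_V) = 0.
Vertex's first-order condition: 150 - 2q_V - (q_D) = 0.
Rearranging gives the reaction functions q_D = (231 - q_V)/2 and q_V = (150 - q_D)/2.
Substituting one into the other gives q_D = 104 and q_V = 23.
Price P = 256 - 127 = 129.
Vertex's profit: (129 - 106)·23 = 529.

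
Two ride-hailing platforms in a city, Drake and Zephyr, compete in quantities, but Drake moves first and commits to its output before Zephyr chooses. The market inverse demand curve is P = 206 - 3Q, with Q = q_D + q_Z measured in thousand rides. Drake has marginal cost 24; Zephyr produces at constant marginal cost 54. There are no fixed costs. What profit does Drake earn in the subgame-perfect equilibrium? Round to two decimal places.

1872.67

Solve by backward induction. Given q_D, the follower Zephyr maximises π_Z = (206 - 3q_D - 3q_Z)q_Z - 54q_Z.
Setting the follower's marginal profit to zero, 152 - 3q_D - 6q_Z = 0, i.e. q_Z = (152 - 3q_D)/6.
The leader anticipates this reaction. Substituting into P = 206 - 3Q gives P = 130 - (3/2)q_D, so π_D = (130 - (3/2)q_D)q_D - 24q_D.
The leader's first-order condition 106 - 3q_D = 0 yields q_D = 106/3.
Then q_Z = (152 - 3·(106/3))/6 = 23/3.
Price P = 206 - 3·43 = 77.
Drake's profit: (77 - 24)·(106/3) = 1872.6667.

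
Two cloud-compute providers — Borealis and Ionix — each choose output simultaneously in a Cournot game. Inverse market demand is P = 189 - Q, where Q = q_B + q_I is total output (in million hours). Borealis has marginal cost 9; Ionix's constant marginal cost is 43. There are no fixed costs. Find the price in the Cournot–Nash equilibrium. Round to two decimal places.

Borealis's profit: π_B = (189 - Q)q_B - (9q_B). Setting ∂π_B/∂q_B = 0: 180 - 2q_B - (q_I) = 0.
Ionix's first-order condition: 146 - 2q_I - (q_B) = 0.
So q_B = (180 - q_I)/2 and q_I = (146 - q_B)/2.
Substituting one into the other gives q_B = 214/3 and q_I = 112/3.
Total output Q = 326/3, so price P = 189 - 326/3 = 241/3.

80.33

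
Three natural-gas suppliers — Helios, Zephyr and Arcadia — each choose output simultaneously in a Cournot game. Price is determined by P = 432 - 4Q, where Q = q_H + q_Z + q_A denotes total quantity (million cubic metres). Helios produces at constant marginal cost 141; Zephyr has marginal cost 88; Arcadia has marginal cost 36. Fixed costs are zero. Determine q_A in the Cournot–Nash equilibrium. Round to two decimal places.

34.56

Helios's profit: π_H = (432 - 4Q)q_H - (141q_H). Setting ∂π_H/∂q_H = 0: 291 - 8q_H - 4(q_Z + q_A) = 0.
Zephyr's profit: π_Z = (432 - 4Q)q_Z - (88q_Z). Setting ∂π_Z/∂q_Z = 0: 344 - 8q_Z - 4(q_H + q_A) = 0.
Arcadia's profit: π_A = (432 - 4Q)q_A - (36q_A). Setting ∂π_A/∂q_A = 0: 396 - 8q_A - 4(q_H + q_Z) = 0.
Adding the 3 conditions: 1031 − 8Q − 8Q = 0, i.e. Q = 1031/16.
Back-substituting: q_H = (291 − 1031/4)/4 = 133/16, q_Z = (344 − 1031/4)/4 = 345/16, q_A = (396 − 1031/4)/4 = 553/16.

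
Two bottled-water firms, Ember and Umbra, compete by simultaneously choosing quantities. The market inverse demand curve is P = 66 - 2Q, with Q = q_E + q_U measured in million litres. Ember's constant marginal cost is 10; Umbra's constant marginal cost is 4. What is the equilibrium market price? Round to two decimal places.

Ember's profit: π_E = (66 - 2Q)q_E - (10q_E). Setting ∂π_E/∂q_E = 0: 56 - 4q_E - 2(q_U) = 0.
Umbra's profit: π_U = (66 - 2Q)q_U - (4q_U). Setting ∂π_U/∂q_U = 0: 62 - 4q_U - 2(q_E) = 0.
Rearranging gives the reaction functions q_E = (56 - 2q_U)/4 and q_U = (62 - 2q_E)/4.
Solving the pair: q_E = 25/3, q_U = 34/3.
Total output Q = 59/3, so price P = 66 - 2·(59/3) = 80/3.

26.67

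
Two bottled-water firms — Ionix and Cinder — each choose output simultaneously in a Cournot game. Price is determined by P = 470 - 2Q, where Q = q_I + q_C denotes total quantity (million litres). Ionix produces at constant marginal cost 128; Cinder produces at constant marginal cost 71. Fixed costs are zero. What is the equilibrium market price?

223

Ionix's profit: π_I = (470 - 2Q)q_I - (128q_I). Setting ∂π_I/∂q_I = 0: 342 - 4q_I - 2(q_C) = 0.
Cinder's profit: π_C = (470 - 2Q)q_C - (71q_C). Setting ∂π_C/∂q_C = 0: 399 - 4q_C - 2(q_I) = 0.
Best responses: q_I = (342 - 2q_C)/4, q_C = (399 - 2q_I)/4.
Solving the pair: q_I = 95/2, q_C = 76.
Total output Q = 247/2, so price P = 470 - 2·(247/2) = 223.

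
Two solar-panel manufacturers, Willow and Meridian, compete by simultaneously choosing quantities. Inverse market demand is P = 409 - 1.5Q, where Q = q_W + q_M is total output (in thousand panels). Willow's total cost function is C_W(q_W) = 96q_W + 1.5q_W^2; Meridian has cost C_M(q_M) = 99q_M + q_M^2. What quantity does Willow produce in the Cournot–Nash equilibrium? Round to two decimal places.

Willow's profit: π_W = (409 - 1.5Q)q_W - (96q_W + (3/2)q_W²). Setting ∂π_W/∂q_W = 0: 313 - 6q_W - (3/2)(q_M) = 0.
Meridian's profit: π_M = (409 - 1.5Q)q_M - (99q_M + q_M²). Setting ∂π_M/∂q_M = 0: 310 - 5q_M - (3/2)(q_W) = 0.
Best responses: q_W = (313 - (3/2)q_M)/6, q_M = (310 - (3/2)q_W)/5.
Solving the pair: q_W = 39.6396, q_M = 1854/37.

39.64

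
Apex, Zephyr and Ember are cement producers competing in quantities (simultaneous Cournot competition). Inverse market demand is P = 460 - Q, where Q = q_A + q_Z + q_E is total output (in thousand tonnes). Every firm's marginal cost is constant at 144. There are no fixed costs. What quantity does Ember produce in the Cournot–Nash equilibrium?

Each firm earns π_i = (460 - Q)q_i - 144q_i.
Setting ∂π_i/∂q_i = 0 with rivals' quantities fixed: 316 - 2q_i - Σ_{j≠i} q_j = 0.
By symmetry each firm produces the same amount; substituting Σ_{j≠i} q_j = 2q_i yields q_i = 316/4 = 79.

79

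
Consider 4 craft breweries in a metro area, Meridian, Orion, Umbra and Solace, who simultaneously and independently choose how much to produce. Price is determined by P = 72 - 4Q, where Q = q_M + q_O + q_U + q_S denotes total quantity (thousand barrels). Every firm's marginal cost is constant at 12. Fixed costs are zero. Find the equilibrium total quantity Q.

12

Each firm earns π_i = (72 - 4Q)q_i - 12q_i.
Setting ∂π_i/∂q_i = 0 with rivals' quantities fixed: 60 - 8q_i - 4·Σ_{j≠i} q_j = 0.
With identical firms every q_j equals q_i, so Σ_{j≠i} q_j = 3q_i and 60 = 20q_i, giving q_i = 3.
Total output Q = 3 + 3 + 3 + 3 = 12.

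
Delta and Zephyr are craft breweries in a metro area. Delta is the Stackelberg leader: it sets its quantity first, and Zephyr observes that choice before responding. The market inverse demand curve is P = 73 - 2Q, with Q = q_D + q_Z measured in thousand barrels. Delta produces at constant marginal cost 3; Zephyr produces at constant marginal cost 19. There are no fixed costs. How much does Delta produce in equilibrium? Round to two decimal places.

Solve by backward induction. Given q_D, the follower Zephyr maximises π_Z = (73 - 2q_D - 2q_Z)q_Z - 19q_Z.
Setting the follower's marginal profit to zero, 54 - 2q_D - 4q_Z = 0, i.e. q_Z = (54 - 2q_D)/4.
Delta substitutes q_Z(q_D) into its own profit: π_D = q_D(73 - 2q_D - (54 - 2q_D)/2) - 3q_D = (46 - q_D)q_D - 3q_D.
The leader's first-order condition 43 - 2q_D = 0 yields q_D = 43/2.
Then q_Z = (54 - 2·(43/2))/4 = 11/4.

21.50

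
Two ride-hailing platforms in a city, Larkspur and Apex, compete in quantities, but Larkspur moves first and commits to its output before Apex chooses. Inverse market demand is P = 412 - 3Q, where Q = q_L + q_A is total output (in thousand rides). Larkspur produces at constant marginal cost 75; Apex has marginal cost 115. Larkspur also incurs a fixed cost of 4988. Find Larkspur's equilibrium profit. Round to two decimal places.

The follower Apex best-responds to any q_L: π_A = (412 - 3Q)q_A - 115q_A.
∂π_A/∂q_A = 297 - 3q_L - 6q_A = 0 gives the reaction function q_A = (297 - 3q_L)/6.
Larkspur substitutes q_A(q_L) into its own profit: π_L = q_L(412 - 3q_L - (297 - 3q_L)/2) - 75q_L = (527/2 - (3/2)q_L)q_L - 75q_L.
Leader FOC: 377/2 - 3q_L = 0, so q_L = 377/6.
Then q_A = (297 - 3·(377/6))/6 = 217/12.
Price P = 412 - 3·(971/12) = 677/4.
Larkspur's profit: (677/4 - 75)·(377/6) - 4988 = 934.0417.

934.04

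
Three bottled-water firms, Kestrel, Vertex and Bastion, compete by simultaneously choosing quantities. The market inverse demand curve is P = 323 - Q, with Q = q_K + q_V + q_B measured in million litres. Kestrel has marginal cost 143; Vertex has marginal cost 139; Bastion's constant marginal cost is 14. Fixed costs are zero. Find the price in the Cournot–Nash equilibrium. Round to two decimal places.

Kestrel's profit: π_K = (323 - Q)q_K - (143q_K). Setting ∂π_K/∂q_K = 0: 180 - 2q_K - (q_V + q_B) = 0.
Vertex's profit: π_V = (323 - Q)q_V - (139q_V). Setting ∂π_V/∂q_V = 0: 184 - 2q_V - (q_K + q_B) = 0.
Bastion's profit: π_B = (323 - Q)q_B - (14q_B). Setting ∂π_B/∂q_B = 0: 309 - 2q_B - (q_K + q_V) = 0.
Adding the 3 first-order conditions: 673 − 4Q = 0, so Q = 673/4.
Back-substituting: q_K = (180 − 673/4) = 47/4, q_V = (184 − 673/4) = 63/4, q_B = (309 − 673/4) = 563/4.
Total output Q = 673/4, so price P = 323 - 673/4 = 619/4.

154.75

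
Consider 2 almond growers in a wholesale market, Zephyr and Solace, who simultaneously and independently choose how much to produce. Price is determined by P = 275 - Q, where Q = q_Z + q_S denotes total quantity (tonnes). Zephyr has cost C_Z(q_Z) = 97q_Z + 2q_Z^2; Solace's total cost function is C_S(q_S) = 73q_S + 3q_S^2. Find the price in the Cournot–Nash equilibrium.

227

Zephyr's profit: π_Z = (275 - Q)q_Z - (97q_Z + 2q_Z²). Setting ∂π_Z/∂q_Z = 0: 178 - 6q_Z - (q_S) = 0.
Solace's first-order condition: 202 - 8q_S - (q_Z) = 0.
Best responses: q_Z = (178 - q_S)/6, q_S = (202 - q_Z)/8.
Substituting one into the other gives q_Z = 26 and q_S = 22.
Total output Q = 48, so price P = 275 - 48 = 227.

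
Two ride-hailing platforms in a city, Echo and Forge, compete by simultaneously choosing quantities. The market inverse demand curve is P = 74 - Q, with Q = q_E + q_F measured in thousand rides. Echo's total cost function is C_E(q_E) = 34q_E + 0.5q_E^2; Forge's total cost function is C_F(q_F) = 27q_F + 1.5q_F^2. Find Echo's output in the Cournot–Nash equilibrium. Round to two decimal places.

10.93

Echo's profit: π_E = (74 - Q)q_E - (34q_E + (1/2)q_E²). Setting ∂π_E/∂q_E = 0: 40 - 3q_E - (q_F) = 0.
Forge's profit: π_F = (74 - Q)q_F - (27q_F + (3/2)q_F²). Setting ∂π_F/∂q_F = 0: 47 - 5q_F - (q_E) = 0.
So q_E = (40 - q_F)/3 and q_F = (47 - q_E)/5.
Substituting one into the other gives q_E = 153/14 and q_F = 101/14.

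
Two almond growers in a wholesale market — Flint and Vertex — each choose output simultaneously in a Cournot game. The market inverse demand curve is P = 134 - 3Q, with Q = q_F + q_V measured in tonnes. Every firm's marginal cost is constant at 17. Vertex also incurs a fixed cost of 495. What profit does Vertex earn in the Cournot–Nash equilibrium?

A representative firm's profit is π_i = q_i(134 - 3Q) - 17q_i.
Setting ∂π_i/∂q_i = 0 with rivals' quantities fixed: 117 - 6q_i - 3q_j = 0.
By symmetry each firm produces the same amount; substituting q_j = q_i yields q_i = 117/9 = 13.
Price P = 134 - 3·26 = 56.
Vertex's profit: (56 - 17)·13 - 495 = 12.

12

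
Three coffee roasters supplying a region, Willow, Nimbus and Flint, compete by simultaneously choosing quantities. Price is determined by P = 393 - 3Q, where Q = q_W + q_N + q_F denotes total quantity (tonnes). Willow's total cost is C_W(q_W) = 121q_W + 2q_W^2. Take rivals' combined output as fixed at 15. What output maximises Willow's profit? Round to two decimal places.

22.70

With rivals' combined output fixed at 15, Willow's profit is π_W = (393 - 3·15 - 3q_W)q_W - (121q_W + 2q_W²) = (348 - 3q_W)q_W - (121q_W + 2q_W²).
∂π_W/∂q_W = 227 - 10q_W = 0, so q_W = 227/10.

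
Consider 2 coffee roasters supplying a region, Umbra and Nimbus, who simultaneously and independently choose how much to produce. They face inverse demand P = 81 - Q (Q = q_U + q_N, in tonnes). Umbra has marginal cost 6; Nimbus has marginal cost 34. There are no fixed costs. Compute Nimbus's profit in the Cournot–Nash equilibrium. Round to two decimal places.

Umbra's profit: π_U = (81 - Q)q_U - (6q_U). Setting ∂π_U/∂q_U = 0: 75 - 2q_U - (q_N) = 0.
Nimbus's first-order condition: 47 - 2q_N - (q_U) = 0.
Best responses: q_U = (75 - q_N)/2, q_N = (47 - q_U)/2.
Substituting one into the other gives q_U = 103/3 and q_N = 19/3.
Price P = 81 - 122/3 = 121/3.
Nimbus's profit: (121/3 - 34)·(19/3) = 361/9.

40.11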